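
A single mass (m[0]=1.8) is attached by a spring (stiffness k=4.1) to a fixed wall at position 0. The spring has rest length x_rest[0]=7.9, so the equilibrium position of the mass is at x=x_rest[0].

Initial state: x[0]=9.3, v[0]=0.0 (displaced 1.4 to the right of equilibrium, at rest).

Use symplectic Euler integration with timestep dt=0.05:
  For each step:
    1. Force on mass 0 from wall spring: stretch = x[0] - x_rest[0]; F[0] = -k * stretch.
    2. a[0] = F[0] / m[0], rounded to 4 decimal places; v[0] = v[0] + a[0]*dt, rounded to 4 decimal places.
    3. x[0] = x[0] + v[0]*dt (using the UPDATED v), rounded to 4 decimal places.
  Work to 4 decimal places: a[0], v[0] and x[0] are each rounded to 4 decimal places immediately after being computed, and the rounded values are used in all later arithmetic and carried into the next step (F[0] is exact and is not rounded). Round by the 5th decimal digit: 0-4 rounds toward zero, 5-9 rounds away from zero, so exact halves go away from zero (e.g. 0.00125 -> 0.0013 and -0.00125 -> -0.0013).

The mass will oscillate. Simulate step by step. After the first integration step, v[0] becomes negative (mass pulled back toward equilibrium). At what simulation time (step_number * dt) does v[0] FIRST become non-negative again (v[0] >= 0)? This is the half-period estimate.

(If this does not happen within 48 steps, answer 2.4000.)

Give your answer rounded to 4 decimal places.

Answer: 2.1000

Derivation:
Step 0: x=[9.3000] v=[0.0000]
Step 1: x=[9.2920] v=[-0.1594]
Step 2: x=[9.2761] v=[-0.3179]
Step 3: x=[9.2524] v=[-0.4746]
Step 4: x=[9.2210] v=[-0.6286]
Step 5: x=[9.1821] v=[-0.7790]
Step 6: x=[9.1359] v=[-0.9250]
Step 7: x=[9.0826] v=[-1.0658]
Step 8: x=[9.0226] v=[-1.2005]
Step 9: x=[8.9562] v=[-1.3284]
Step 10: x=[8.8838] v=[-1.4487]
Step 11: x=[8.8058] v=[-1.5607]
Step 12: x=[8.7226] v=[-1.6639]
Step 13: x=[8.6347] v=[-1.7576]
Step 14: x=[8.5426] v=[-1.8413]
Step 15: x=[8.4469] v=[-1.9145]
Step 16: x=[8.3481] v=[-1.9768]
Step 17: x=[8.2467] v=[-2.0278]
Step 18: x=[8.1433] v=[-2.0673]
Step 19: x=[8.0386] v=[-2.0950]
Step 20: x=[7.9331] v=[-2.1108]
Step 21: x=[7.8274] v=[-2.1146]
Step 22: x=[7.7221] v=[-2.1063]
Step 23: x=[7.6178] v=[-2.0860]
Step 24: x=[7.5151] v=[-2.0539]
Step 25: x=[7.4146] v=[-2.0101]
Step 26: x=[7.3169] v=[-1.9548]
Step 27: x=[7.2225] v=[-1.8884]
Step 28: x=[7.1319] v=[-1.8112]
Step 29: x=[7.0457] v=[-1.7237]
Step 30: x=[6.9644] v=[-1.6264]
Step 31: x=[6.8884] v=[-1.5198]
Step 32: x=[6.8182] v=[-1.4046]
Step 33: x=[6.7541] v=[-1.2814]
Step 34: x=[6.6966] v=[-1.1509]
Step 35: x=[6.6459] v=[-1.0138]
Step 36: x=[6.6024] v=[-0.8710]
Step 37: x=[6.5662] v=[-0.7232]
Step 38: x=[6.5376] v=[-0.5713]
Step 39: x=[6.5168] v=[-0.4161]
Step 40: x=[6.5039] v=[-0.2586]
Step 41: x=[6.4989] v=[-0.0996]
Step 42: x=[6.5019] v=[0.0600]
First v>=0 after going negative at step 42, time=2.1000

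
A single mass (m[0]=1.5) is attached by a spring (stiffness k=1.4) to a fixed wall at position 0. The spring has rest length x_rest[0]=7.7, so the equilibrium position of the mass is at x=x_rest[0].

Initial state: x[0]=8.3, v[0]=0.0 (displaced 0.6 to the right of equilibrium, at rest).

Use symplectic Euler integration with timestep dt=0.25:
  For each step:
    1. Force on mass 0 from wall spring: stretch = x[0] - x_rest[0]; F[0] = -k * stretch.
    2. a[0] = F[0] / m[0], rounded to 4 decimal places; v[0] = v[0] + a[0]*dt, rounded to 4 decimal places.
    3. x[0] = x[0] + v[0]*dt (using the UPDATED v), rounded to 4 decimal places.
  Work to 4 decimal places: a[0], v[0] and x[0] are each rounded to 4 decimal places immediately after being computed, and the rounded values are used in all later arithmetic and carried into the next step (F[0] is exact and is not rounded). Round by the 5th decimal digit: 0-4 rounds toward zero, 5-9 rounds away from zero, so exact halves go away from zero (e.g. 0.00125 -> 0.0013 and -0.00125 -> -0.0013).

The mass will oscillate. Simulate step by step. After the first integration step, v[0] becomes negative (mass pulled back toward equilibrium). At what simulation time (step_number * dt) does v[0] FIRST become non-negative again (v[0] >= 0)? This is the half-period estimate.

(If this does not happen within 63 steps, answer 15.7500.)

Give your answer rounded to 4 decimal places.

Answer: 3.2500

Derivation:
Step 0: x=[8.3000] v=[0.0000]
Step 1: x=[8.2650] v=[-0.1400]
Step 2: x=[8.1971] v=[-0.2718]
Step 3: x=[8.1002] v=[-0.3878]
Step 4: x=[7.9799] v=[-0.4812]
Step 5: x=[7.8433] v=[-0.5465]
Step 6: x=[7.6983] v=[-0.5799]
Step 7: x=[7.5534] v=[-0.5795]
Step 8: x=[7.4171] v=[-0.5453]
Step 9: x=[7.2973] v=[-0.4793]
Step 10: x=[7.2010] v=[-0.3853]
Step 11: x=[7.1338] v=[-0.2689]
Step 12: x=[7.0996] v=[-0.1368]
Step 13: x=[7.1004] v=[0.0033]
First v>=0 after going negative at step 13, time=3.2500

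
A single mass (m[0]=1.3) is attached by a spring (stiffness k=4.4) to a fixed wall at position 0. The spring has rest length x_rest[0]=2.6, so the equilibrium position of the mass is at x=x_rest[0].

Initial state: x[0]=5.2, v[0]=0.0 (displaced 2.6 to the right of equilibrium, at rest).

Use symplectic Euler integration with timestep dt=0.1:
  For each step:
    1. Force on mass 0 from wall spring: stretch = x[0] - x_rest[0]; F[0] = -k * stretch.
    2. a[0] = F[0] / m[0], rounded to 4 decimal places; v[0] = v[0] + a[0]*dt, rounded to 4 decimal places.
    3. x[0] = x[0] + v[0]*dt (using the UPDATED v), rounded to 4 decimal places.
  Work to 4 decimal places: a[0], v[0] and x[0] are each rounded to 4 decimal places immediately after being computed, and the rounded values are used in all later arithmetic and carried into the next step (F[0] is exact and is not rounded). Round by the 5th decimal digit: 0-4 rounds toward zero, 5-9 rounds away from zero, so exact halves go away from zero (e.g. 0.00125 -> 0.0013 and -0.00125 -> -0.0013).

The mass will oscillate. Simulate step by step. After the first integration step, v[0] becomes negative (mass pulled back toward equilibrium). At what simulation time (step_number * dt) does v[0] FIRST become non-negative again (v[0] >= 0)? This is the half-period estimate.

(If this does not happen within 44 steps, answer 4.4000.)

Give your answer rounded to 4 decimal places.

Step 0: x=[5.2000] v=[0.0000]
Step 1: x=[5.1120] v=[-0.8800]
Step 2: x=[4.9390] v=[-1.7302]
Step 3: x=[4.6868] v=[-2.5219]
Step 4: x=[4.3640] v=[-3.2282]
Step 5: x=[3.9815] v=[-3.8253]
Step 6: x=[3.5522] v=[-4.2929]
Step 7: x=[3.0907] v=[-4.6152]
Step 8: x=[2.6126] v=[-4.7813]
Step 9: x=[2.1340] v=[-4.7856]
Step 10: x=[1.6712] v=[-4.6279]
Step 11: x=[1.2399] v=[-4.3135]
Step 12: x=[0.8546] v=[-3.8532]
Step 13: x=[0.5284] v=[-3.2625]
Step 14: x=[0.2723] v=[-2.5613]
Step 15: x=[0.0950] v=[-1.7735]
Step 16: x=[0.0024] v=[-0.9257]
Step 17: x=[-0.0023] v=[-0.0465]
Step 18: x=[0.0811] v=[0.8343]
First v>=0 after going negative at step 18, time=1.8000

Answer: 1.8000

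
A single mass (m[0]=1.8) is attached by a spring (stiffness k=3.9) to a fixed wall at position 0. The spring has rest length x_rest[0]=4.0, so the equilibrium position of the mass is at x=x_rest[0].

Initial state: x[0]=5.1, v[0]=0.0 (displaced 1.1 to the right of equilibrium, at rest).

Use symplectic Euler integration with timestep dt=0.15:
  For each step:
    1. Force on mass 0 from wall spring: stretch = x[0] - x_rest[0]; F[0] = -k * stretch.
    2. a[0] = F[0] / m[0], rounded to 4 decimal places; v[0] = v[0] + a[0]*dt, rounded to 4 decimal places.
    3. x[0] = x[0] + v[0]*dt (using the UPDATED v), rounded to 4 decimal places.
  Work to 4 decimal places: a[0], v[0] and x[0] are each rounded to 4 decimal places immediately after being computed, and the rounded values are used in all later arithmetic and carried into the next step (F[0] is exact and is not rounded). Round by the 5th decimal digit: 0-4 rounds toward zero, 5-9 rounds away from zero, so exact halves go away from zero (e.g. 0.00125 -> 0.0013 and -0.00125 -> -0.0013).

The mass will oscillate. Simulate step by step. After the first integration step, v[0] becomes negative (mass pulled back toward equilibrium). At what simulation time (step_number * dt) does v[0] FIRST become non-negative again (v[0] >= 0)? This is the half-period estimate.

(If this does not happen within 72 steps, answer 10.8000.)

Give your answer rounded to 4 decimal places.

Answer: 2.2500

Derivation:
Step 0: x=[5.1000] v=[0.0000]
Step 1: x=[5.0464] v=[-0.3575]
Step 2: x=[4.9418] v=[-0.6976]
Step 3: x=[4.7912] v=[-1.0037]
Step 4: x=[4.6021] v=[-1.2608]
Step 5: x=[4.3836] v=[-1.4565]
Step 6: x=[4.1464] v=[-1.5812]
Step 7: x=[3.9021] v=[-1.6288]
Step 8: x=[3.6626] v=[-1.5970]
Step 9: x=[3.4395] v=[-1.4874]
Step 10: x=[3.2437] v=[-1.3052]
Step 11: x=[3.0848] v=[-1.0594]
Step 12: x=[2.9705] v=[-0.7620]
Step 13: x=[2.9064] v=[-0.4274]
Step 14: x=[2.8956] v=[-0.0720]
Step 15: x=[2.9386] v=[0.2869]
First v>=0 after going negative at step 15, time=2.2500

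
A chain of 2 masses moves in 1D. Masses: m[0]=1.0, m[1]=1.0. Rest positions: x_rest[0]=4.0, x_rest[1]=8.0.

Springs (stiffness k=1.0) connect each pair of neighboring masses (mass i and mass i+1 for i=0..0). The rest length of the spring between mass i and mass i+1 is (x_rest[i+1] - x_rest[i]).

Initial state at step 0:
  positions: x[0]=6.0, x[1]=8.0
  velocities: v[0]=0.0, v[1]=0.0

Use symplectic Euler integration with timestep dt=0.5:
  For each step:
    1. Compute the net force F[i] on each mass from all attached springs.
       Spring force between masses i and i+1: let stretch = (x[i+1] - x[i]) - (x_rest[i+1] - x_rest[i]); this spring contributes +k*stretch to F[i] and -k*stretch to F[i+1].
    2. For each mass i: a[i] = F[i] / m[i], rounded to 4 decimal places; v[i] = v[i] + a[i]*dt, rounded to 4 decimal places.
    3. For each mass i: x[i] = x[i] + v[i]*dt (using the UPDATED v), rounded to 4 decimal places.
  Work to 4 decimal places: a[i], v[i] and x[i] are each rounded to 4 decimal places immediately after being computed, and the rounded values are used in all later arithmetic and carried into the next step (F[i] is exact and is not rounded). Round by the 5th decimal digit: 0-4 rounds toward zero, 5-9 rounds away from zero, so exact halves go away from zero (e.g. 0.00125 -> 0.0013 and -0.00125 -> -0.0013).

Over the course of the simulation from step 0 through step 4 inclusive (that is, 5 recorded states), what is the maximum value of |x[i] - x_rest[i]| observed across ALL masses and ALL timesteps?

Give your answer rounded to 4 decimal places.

Answer: 2.0625

Derivation:
Step 0: x=[6.0000 8.0000] v=[0.0000 0.0000]
Step 1: x=[5.5000 8.5000] v=[-1.0000 1.0000]
Step 2: x=[4.7500 9.2500] v=[-1.5000 1.5000]
Step 3: x=[4.1250 9.8750] v=[-1.2500 1.2500]
Step 4: x=[3.9375 10.0625] v=[-0.3750 0.3750]
Max displacement = 2.0625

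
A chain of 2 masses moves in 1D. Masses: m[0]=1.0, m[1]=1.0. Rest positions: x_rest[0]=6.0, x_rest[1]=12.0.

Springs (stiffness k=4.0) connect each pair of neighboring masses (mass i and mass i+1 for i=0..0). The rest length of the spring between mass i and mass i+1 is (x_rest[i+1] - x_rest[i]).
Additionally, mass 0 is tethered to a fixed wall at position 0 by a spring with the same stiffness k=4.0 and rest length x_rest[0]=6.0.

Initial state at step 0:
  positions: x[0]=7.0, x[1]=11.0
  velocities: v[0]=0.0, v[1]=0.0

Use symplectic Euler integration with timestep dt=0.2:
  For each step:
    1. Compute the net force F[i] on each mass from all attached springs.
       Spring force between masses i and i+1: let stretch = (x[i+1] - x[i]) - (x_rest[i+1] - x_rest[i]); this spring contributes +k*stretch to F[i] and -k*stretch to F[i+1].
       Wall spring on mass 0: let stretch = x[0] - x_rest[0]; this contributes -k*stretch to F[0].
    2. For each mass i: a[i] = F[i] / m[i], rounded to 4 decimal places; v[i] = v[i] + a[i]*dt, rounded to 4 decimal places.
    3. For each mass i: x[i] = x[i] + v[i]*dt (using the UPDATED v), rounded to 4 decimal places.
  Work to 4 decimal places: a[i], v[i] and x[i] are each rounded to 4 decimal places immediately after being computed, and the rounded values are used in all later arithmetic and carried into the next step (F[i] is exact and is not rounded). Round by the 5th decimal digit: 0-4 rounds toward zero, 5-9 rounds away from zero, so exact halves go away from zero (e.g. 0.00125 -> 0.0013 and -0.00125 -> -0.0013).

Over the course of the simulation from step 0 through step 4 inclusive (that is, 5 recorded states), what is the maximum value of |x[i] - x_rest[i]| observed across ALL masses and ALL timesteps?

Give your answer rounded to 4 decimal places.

Step 0: x=[7.0000 11.0000] v=[0.0000 0.0000]
Step 1: x=[6.5200 11.3200] v=[-2.4000 1.6000]
Step 2: x=[5.7648 11.8320] v=[-3.7760 2.5600]
Step 3: x=[5.0580 12.3332] v=[-3.5341 2.5062]
Step 4: x=[4.7059 12.6304] v=[-1.7603 1.4860]
Max displacement = 1.2941

Answer: 1.2941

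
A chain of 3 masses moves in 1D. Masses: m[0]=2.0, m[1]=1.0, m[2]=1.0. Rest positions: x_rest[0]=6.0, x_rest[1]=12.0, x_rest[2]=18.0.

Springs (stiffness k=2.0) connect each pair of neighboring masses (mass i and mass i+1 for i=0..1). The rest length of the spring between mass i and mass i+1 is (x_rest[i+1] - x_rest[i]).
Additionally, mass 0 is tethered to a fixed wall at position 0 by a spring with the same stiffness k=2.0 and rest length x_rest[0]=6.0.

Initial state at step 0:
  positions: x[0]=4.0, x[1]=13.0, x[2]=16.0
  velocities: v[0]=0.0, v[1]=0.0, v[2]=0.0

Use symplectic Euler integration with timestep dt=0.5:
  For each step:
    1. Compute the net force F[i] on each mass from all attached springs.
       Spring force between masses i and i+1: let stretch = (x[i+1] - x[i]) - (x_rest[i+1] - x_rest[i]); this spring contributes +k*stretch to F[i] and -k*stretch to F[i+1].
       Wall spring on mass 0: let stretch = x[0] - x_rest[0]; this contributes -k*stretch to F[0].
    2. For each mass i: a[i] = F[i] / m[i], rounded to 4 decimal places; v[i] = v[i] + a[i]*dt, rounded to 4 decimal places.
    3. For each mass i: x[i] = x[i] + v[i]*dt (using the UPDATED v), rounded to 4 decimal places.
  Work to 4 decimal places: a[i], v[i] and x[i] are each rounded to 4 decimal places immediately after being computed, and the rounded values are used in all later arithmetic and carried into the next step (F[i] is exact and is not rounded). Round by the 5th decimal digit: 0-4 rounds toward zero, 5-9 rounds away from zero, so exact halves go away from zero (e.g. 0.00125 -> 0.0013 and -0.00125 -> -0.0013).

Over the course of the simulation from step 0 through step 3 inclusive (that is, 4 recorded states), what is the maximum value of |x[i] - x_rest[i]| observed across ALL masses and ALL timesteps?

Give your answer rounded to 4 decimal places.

Step 0: x=[4.0000 13.0000 16.0000] v=[0.0000 0.0000 0.0000]
Step 1: x=[5.2500 10.0000 17.5000] v=[2.5000 -6.0000 3.0000]
Step 2: x=[6.3750 8.3750 18.2500] v=[2.2500 -3.2500 1.5000]
Step 3: x=[6.4063 10.6875 17.0625] v=[0.0625 4.6250 -2.3750]
Max displacement = 3.6250

Answer: 3.6250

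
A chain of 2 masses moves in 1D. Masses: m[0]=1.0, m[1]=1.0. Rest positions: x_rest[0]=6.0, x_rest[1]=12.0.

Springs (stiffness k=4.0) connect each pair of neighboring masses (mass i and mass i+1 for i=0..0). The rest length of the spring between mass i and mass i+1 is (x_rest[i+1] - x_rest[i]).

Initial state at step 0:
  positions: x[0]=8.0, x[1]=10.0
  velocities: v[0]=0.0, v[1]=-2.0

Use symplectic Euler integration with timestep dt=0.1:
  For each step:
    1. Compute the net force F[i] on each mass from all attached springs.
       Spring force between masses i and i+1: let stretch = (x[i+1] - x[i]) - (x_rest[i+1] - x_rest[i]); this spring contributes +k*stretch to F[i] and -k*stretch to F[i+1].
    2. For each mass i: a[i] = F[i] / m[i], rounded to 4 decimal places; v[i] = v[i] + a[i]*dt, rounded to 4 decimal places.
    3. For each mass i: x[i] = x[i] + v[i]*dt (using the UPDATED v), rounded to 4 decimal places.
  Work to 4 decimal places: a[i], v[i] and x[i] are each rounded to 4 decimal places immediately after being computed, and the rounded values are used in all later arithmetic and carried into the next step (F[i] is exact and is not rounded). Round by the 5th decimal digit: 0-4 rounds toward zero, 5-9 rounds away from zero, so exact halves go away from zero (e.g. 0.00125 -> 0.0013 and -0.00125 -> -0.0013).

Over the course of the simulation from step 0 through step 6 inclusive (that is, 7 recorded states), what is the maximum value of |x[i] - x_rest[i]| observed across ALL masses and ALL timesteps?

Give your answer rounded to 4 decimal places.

Step 0: x=[8.0000 10.0000] v=[0.0000 -2.0000]
Step 1: x=[7.8400 9.9600] v=[-1.6000 -0.4000]
Step 2: x=[7.5248 10.0752] v=[-3.1520 1.1520]
Step 3: x=[7.0716 10.3284] v=[-4.5318 2.5318]
Step 4: x=[6.5087 10.6913] v=[-5.6291 3.6291]
Step 5: x=[5.8731 11.1269] v=[-6.3561 4.3561]
Step 6: x=[5.2076 11.5924] v=[-6.6546 4.6546]
Max displacement = 2.0400

Answer: 2.0400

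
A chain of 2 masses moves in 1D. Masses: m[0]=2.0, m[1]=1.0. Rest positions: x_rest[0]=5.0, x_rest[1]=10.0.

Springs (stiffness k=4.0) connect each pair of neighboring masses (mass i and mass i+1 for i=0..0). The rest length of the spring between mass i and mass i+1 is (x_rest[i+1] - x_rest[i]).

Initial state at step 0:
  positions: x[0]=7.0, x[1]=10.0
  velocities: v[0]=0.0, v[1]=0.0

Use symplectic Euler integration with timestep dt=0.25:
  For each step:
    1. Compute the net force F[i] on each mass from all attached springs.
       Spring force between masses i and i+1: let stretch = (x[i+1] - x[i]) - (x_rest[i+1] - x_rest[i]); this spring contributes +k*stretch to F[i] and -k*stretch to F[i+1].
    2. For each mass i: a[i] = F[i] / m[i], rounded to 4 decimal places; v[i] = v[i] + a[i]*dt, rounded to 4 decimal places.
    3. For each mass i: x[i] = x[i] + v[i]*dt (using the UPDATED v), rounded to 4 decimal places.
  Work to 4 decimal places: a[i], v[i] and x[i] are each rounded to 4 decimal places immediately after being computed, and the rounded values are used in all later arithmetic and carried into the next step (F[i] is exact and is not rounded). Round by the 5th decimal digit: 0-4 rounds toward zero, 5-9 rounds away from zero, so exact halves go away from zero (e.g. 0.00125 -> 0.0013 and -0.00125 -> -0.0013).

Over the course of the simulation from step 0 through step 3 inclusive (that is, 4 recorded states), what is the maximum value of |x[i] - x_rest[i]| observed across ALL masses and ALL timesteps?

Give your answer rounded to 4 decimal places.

Step 0: x=[7.0000 10.0000] v=[0.0000 0.0000]
Step 1: x=[6.7500 10.5000] v=[-1.0000 2.0000]
Step 2: x=[6.3438 11.3125] v=[-1.6250 3.2500]
Step 3: x=[5.9336 12.1328] v=[-1.6407 3.2813]
Max displacement = 2.1328

Answer: 2.1328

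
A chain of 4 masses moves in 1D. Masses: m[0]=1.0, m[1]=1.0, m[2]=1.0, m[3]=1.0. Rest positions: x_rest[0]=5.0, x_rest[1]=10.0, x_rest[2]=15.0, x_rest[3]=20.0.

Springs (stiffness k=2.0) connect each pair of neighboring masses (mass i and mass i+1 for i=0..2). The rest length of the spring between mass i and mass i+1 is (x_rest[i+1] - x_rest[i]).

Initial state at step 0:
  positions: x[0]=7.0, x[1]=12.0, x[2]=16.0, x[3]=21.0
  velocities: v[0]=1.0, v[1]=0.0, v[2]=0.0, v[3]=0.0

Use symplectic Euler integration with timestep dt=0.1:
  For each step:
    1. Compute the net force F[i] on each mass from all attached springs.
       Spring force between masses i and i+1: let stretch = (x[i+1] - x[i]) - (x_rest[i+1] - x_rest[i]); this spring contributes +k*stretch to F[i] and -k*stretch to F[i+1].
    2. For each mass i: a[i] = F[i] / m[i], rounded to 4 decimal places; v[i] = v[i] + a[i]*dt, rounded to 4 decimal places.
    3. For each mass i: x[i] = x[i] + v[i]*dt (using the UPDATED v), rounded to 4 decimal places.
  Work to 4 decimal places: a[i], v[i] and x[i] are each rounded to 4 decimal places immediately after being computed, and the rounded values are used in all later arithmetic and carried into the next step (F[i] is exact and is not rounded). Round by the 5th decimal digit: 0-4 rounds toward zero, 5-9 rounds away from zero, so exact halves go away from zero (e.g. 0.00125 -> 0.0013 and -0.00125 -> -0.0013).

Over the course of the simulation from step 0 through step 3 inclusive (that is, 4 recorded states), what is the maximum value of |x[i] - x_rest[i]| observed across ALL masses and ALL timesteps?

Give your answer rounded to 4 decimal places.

Step 0: x=[7.0000 12.0000 16.0000 21.0000] v=[1.0000 0.0000 0.0000 0.0000]
Step 1: x=[7.1000 11.9800 16.0200 21.0000] v=[1.0000 -0.2000 0.2000 0.0000]
Step 2: x=[7.1976 11.9432 16.0588 21.0004] v=[0.9760 -0.3680 0.3880 0.0040]
Step 3: x=[7.2901 11.8938 16.1141 21.0020] v=[0.9251 -0.4940 0.5532 0.0157]
Max displacement = 2.2901

Answer: 2.2901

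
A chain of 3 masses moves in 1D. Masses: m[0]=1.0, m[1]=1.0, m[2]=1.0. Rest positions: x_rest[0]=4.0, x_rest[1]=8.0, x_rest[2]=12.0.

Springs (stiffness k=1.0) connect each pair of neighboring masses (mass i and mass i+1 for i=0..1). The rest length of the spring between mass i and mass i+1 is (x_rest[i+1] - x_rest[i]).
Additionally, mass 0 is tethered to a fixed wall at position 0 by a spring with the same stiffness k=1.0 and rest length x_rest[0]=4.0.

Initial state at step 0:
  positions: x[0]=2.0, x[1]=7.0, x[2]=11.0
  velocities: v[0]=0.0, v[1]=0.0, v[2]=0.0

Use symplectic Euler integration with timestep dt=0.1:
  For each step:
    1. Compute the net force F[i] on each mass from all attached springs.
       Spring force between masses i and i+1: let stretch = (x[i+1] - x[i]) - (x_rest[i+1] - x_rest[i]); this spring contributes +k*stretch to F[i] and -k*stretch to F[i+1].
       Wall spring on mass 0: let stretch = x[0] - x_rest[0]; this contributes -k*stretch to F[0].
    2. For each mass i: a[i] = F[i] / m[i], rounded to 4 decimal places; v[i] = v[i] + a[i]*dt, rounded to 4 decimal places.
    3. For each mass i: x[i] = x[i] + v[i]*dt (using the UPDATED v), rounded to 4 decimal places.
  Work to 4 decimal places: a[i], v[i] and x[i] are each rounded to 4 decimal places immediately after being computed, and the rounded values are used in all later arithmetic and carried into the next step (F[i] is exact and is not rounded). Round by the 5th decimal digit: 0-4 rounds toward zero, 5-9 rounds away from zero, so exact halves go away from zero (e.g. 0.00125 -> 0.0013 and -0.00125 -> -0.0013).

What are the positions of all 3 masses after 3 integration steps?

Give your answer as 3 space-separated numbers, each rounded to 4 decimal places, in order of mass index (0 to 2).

Answer: 2.1765 6.9425 10.9995

Derivation:
Step 0: x=[2.0000 7.0000 11.0000] v=[0.0000 0.0000 0.0000]
Step 1: x=[2.0300 6.9900 11.0000] v=[0.3000 -0.1000 0.0000]
Step 2: x=[2.0893 6.9705 10.9999] v=[0.5930 -0.1950 -0.0010]
Step 3: x=[2.1765 6.9425 10.9995] v=[0.8722 -0.2802 -0.0039]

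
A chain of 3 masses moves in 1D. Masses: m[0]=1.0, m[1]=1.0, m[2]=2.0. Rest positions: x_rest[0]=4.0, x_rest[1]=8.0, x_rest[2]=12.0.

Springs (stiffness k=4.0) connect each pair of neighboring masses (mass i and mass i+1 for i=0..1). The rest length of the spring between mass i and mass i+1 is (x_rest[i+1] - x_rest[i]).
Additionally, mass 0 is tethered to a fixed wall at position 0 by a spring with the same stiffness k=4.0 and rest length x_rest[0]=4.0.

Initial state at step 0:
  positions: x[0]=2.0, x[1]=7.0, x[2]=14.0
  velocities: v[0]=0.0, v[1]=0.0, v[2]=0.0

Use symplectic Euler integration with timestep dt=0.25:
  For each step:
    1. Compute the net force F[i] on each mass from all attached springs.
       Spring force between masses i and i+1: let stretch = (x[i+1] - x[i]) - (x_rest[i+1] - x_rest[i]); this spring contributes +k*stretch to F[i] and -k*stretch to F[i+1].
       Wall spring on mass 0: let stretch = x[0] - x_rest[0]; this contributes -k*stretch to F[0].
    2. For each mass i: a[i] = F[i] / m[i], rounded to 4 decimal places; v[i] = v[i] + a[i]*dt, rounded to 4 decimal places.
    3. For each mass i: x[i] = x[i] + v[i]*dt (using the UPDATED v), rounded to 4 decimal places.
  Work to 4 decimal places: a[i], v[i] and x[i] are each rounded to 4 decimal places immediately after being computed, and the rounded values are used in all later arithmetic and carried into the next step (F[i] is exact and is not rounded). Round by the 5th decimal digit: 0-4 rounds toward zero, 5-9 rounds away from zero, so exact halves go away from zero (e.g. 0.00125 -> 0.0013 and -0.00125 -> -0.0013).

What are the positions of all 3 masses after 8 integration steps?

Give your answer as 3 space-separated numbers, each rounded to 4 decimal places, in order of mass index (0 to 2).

Step 0: x=[2.0000 7.0000 14.0000] v=[0.0000 0.0000 0.0000]
Step 1: x=[2.7500 7.5000 13.6250] v=[3.0000 2.0000 -1.5000]
Step 2: x=[4.0000 8.3438 12.9844] v=[5.0000 3.3750 -2.5625]
Step 3: x=[5.3360 9.2618 12.2637] v=[5.3438 3.6718 -2.8828]
Step 4: x=[6.3194 9.9488 11.6678] v=[3.9336 2.7479 -2.3838]
Step 5: x=[6.6303 10.1582 11.3570] v=[1.2436 0.8375 -1.2433]
Step 6: x=[6.1656 9.7853 11.3963] v=[-1.8588 -1.4916 0.1573]
Step 7: x=[5.0644 8.9102 11.7343] v=[-4.4047 -3.5003 1.3518]
Step 8: x=[3.6586 7.7797 12.2193] v=[-5.6233 -4.5220 1.9398]

Answer: 3.6586 7.7797 12.2193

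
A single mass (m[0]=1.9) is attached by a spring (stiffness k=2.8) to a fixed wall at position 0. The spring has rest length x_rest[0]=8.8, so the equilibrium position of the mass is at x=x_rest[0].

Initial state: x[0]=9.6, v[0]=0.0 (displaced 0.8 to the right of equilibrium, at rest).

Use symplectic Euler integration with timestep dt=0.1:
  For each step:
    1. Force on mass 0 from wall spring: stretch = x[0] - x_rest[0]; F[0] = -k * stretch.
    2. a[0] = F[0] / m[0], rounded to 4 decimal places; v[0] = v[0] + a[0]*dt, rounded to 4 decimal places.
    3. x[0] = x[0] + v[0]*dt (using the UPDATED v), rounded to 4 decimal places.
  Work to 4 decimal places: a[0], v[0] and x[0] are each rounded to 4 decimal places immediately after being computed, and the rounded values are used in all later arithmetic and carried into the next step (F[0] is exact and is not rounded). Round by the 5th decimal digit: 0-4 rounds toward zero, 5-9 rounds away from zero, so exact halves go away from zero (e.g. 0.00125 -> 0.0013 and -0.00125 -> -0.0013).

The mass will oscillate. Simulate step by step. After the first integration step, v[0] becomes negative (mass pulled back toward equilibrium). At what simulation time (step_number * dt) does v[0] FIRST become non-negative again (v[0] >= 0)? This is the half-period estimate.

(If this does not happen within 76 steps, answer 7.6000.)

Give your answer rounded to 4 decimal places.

Step 0: x=[9.6000] v=[0.0000]
Step 1: x=[9.5882] v=[-0.1179]
Step 2: x=[9.5648] v=[-0.2341]
Step 3: x=[9.5301] v=[-0.3468]
Step 4: x=[9.4847] v=[-0.4544]
Step 5: x=[9.4292] v=[-0.5553]
Step 6: x=[9.3644] v=[-0.6480]
Step 7: x=[9.2913] v=[-0.7312]
Step 8: x=[9.2109] v=[-0.8036]
Step 9: x=[9.1245] v=[-0.8642]
Step 10: x=[9.0333] v=[-0.9120]
Step 11: x=[8.9387] v=[-0.9464]
Step 12: x=[8.8420] v=[-0.9668]
Step 13: x=[8.7447] v=[-0.9730]
Step 14: x=[8.6482] v=[-0.9649]
Step 15: x=[8.5540] v=[-0.9425]
Step 16: x=[8.4634] v=[-0.9063]
Step 17: x=[8.3777] v=[-0.8567]
Step 18: x=[8.2983] v=[-0.7945]
Step 19: x=[8.2262] v=[-0.7206]
Step 20: x=[8.1626] v=[-0.6360]
Step 21: x=[8.1084] v=[-0.5421]
Step 22: x=[8.0644] v=[-0.4402]
Step 23: x=[8.0312] v=[-0.3318]
Step 24: x=[8.0094] v=[-0.2185]
Step 25: x=[7.9992] v=[-0.1020]
Step 26: x=[8.0008] v=[0.0160]
First v>=0 after going negative at step 26, time=2.6000

Answer: 2.6000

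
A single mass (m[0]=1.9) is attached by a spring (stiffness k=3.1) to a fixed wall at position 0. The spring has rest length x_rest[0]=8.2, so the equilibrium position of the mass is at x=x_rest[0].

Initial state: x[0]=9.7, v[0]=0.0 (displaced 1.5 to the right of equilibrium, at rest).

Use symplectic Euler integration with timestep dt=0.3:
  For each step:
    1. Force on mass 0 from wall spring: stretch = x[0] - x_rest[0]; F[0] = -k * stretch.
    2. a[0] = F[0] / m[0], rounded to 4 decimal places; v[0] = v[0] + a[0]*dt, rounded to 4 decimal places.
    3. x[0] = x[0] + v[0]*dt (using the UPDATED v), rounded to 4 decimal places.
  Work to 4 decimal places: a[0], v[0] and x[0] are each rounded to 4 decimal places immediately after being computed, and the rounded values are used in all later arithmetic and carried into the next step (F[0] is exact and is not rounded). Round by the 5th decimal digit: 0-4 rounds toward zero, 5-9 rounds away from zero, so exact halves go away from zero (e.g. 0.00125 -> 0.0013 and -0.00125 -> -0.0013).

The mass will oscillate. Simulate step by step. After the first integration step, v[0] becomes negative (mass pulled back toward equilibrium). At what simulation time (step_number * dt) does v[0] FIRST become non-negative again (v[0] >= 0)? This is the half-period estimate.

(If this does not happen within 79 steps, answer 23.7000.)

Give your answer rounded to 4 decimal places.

Step 0: x=[9.7000] v=[0.0000]
Step 1: x=[9.4797] v=[-0.7342]
Step 2: x=[9.0715] v=[-1.3606]
Step 3: x=[8.5353] v=[-1.7872]
Step 4: x=[7.9499] v=[-1.9513]
Step 5: x=[7.4012] v=[-1.8289]
Step 6: x=[6.9698] v=[-1.4379]
Step 7: x=[6.7191] v=[-0.8357]
Step 8: x=[6.6859] v=[-0.1108]
Step 9: x=[6.8750] v=[0.6303]
First v>=0 after going negative at step 9, time=2.7000

Answer: 2.7000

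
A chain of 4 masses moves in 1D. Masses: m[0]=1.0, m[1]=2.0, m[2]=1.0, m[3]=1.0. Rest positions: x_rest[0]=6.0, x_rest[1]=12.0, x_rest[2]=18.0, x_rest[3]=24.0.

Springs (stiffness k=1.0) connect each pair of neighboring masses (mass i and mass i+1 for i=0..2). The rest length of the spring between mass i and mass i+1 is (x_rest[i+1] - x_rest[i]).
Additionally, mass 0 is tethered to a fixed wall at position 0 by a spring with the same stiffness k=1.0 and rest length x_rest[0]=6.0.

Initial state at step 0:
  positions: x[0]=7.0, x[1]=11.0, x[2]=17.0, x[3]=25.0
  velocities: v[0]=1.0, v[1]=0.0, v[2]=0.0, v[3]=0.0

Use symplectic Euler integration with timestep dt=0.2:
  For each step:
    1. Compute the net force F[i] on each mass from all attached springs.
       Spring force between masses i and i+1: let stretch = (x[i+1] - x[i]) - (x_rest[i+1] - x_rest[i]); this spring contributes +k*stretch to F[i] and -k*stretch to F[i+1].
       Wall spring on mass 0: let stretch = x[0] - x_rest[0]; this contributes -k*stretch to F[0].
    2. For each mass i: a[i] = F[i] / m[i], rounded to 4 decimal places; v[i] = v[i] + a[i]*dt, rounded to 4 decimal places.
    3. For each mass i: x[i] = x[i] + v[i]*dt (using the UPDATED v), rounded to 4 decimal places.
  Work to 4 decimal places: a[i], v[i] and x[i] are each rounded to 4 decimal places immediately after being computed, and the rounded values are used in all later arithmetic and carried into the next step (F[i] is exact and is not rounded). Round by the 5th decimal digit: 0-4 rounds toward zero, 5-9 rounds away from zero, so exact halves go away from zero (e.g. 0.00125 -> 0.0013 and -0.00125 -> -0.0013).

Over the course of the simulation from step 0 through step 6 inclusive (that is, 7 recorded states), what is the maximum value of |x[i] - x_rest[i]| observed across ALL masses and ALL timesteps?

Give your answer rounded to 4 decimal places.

Step 0: x=[7.0000 11.0000 17.0000 25.0000] v=[1.0000 0.0000 0.0000 0.0000]
Step 1: x=[7.0800 11.0400 17.0800 24.9200] v=[0.4000 0.2000 0.4000 -0.4000]
Step 2: x=[7.0352 11.1216 17.2320 24.7664] v=[-0.2240 0.4080 0.7600 -0.7680]
Step 3: x=[6.8724 11.2437 17.4410 24.5514] v=[-0.8138 0.6104 1.0448 -1.0749]
Step 4: x=[6.6096 11.4023 17.6865 24.2920] v=[-1.3140 0.7930 1.2274 -1.2970]
Step 5: x=[6.2741 11.5907 17.9448 24.0084] v=[-1.6774 0.9422 1.2917 -1.4181]
Step 6: x=[5.9003 11.7999 18.1915 23.7222] v=[-1.8689 1.0460 1.2336 -1.4308]
Max displacement = 1.0800

Answer: 1.0800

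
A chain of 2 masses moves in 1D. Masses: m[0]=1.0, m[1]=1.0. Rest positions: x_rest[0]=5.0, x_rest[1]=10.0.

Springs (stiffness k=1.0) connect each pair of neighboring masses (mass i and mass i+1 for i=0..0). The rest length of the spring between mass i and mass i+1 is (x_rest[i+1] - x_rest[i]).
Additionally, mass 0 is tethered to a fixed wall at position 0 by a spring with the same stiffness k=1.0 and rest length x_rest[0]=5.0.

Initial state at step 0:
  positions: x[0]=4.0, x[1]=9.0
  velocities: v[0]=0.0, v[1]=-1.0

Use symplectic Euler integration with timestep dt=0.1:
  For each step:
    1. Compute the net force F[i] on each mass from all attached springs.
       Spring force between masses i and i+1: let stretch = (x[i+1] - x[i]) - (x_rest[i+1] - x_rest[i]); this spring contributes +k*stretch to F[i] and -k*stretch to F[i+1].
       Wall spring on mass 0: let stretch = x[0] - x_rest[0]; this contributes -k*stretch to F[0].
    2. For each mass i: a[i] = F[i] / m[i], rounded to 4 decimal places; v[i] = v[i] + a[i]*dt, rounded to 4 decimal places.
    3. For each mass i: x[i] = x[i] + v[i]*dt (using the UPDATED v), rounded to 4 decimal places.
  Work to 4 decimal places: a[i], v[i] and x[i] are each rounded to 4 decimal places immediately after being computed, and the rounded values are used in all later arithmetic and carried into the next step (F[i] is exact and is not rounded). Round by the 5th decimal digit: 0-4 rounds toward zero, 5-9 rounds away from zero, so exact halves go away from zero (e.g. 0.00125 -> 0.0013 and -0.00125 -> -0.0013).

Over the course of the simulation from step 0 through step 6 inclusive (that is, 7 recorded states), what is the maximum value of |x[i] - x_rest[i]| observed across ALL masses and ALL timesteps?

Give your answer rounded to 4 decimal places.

Step 0: x=[4.0000 9.0000] v=[0.0000 -1.0000]
Step 1: x=[4.0100 8.9000] v=[0.1000 -1.0000]
Step 2: x=[4.0288 8.8011] v=[0.1880 -0.9890]
Step 3: x=[4.0550 8.7045] v=[0.2624 -0.9662]
Step 4: x=[4.0872 8.6114] v=[0.3219 -0.9312]
Step 5: x=[4.1238 8.5230] v=[0.3656 -0.8836]
Step 6: x=[4.1631 8.4407] v=[0.3931 -0.8235]
Max displacement = 1.5593

Answer: 1.5593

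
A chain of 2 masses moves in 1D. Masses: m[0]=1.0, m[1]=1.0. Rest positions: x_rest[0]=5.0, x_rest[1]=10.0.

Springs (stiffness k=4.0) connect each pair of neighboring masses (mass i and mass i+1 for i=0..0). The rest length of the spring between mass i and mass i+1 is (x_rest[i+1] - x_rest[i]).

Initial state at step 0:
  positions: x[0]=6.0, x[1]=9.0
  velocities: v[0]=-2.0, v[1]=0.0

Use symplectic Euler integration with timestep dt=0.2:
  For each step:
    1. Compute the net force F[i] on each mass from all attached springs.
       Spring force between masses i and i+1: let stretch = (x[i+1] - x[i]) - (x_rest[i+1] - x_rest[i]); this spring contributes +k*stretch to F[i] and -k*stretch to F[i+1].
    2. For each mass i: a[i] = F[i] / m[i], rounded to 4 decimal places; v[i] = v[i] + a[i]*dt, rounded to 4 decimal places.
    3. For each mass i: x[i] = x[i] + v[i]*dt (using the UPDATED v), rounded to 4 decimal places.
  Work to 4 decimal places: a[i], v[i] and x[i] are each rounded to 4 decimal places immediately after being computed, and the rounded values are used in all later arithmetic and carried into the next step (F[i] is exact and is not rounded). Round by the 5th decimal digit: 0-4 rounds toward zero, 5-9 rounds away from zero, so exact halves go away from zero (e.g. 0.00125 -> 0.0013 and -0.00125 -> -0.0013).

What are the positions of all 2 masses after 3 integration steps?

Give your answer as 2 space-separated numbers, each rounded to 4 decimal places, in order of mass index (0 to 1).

Answer: 3.5948 10.2052

Derivation:
Step 0: x=[6.0000 9.0000] v=[-2.0000 0.0000]
Step 1: x=[5.2800 9.3200] v=[-3.6000 1.6000]
Step 2: x=[4.4064 9.7936] v=[-4.3680 2.3680]
Step 3: x=[3.5948 10.2052] v=[-4.0582 2.0582]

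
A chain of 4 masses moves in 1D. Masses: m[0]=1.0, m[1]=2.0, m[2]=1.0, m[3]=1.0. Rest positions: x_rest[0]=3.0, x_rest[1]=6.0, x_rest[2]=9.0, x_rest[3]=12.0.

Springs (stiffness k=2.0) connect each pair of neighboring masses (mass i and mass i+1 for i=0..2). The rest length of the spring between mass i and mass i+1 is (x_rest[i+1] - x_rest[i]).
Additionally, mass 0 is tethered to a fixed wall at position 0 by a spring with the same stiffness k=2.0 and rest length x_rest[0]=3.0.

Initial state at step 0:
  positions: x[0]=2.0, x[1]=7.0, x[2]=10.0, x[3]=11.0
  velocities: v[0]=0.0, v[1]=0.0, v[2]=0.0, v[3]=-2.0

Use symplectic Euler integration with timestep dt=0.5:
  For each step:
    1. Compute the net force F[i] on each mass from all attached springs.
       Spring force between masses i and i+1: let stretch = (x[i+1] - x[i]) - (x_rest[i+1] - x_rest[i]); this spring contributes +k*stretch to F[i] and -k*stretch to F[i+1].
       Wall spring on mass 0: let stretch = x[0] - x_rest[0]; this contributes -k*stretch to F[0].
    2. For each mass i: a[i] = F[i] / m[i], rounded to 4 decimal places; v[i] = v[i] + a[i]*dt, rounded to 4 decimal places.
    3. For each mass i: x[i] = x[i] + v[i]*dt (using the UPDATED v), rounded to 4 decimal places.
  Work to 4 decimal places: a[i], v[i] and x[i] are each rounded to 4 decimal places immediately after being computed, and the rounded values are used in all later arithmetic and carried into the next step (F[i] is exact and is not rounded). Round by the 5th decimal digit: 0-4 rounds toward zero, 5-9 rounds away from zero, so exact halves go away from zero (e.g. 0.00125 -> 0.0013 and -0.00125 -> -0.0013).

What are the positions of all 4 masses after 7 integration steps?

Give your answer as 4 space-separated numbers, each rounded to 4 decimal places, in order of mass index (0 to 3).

Answer: 2.6113 4.3184 7.3574 11.4102

Derivation:
Step 0: x=[2.0000 7.0000 10.0000 11.0000] v=[0.0000 0.0000 0.0000 -2.0000]
Step 1: x=[3.5000 6.5000 9.0000 11.0000] v=[3.0000 -1.0000 -2.0000 0.0000]
Step 2: x=[4.7500 5.8750 7.7500 11.5000] v=[2.5000 -1.2500 -2.5000 1.0000]
Step 3: x=[4.1875 5.4375 7.4375 11.6250] v=[-1.1250 -0.8750 -0.6250 0.2500]
Step 4: x=[2.1563 5.1875 8.2188 11.1563] v=[-4.0625 -0.5000 1.5625 -0.9375]
Step 5: x=[0.5625 4.9375 8.9532 10.7188] v=[-3.1876 -0.5000 1.4687 -0.8750]
Step 6: x=[0.8750 4.5977 8.5625 10.8985] v=[0.6249 -0.6797 -0.7814 0.3594]
Step 7: x=[2.6113 4.3184 7.3574 11.4102] v=[3.4726 -0.5587 -2.4102 1.0234]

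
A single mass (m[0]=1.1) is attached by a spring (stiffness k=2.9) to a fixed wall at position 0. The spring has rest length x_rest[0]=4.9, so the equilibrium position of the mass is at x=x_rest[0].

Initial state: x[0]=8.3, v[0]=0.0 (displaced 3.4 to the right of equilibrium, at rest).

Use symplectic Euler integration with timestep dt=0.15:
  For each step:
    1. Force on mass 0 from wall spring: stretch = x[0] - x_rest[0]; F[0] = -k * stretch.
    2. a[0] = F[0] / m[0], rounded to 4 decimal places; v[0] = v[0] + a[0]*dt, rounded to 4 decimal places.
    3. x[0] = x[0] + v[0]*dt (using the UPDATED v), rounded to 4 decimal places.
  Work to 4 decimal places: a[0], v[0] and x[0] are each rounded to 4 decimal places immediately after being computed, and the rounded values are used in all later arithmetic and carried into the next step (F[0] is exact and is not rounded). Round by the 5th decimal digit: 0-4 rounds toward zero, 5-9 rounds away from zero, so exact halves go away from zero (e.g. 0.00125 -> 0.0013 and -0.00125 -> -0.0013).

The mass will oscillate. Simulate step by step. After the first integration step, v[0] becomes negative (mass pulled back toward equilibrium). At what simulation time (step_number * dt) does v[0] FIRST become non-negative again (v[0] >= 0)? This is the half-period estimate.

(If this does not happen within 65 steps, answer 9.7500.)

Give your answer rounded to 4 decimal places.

Answer: 1.9500

Derivation:
Step 0: x=[8.3000] v=[0.0000]
Step 1: x=[8.0983] v=[-1.3445]
Step 2: x=[7.7069] v=[-2.6093]
Step 3: x=[7.1490] v=[-3.7193]
Step 4: x=[6.4577] v=[-4.6087]
Step 5: x=[5.6740] v=[-5.2247]
Step 6: x=[4.8444] v=[-5.5308]
Step 7: x=[4.0181] v=[-5.5088]
Step 8: x=[3.2441] v=[-5.1601]
Step 9: x=[2.5683] v=[-4.5053]
Step 10: x=[2.0308] v=[-3.5832]
Step 11: x=[1.6635] v=[-2.4486]
Step 12: x=[1.4882] v=[-1.1687]
Step 13: x=[1.5153] v=[0.1805]
First v>=0 after going negative at step 13, time=1.9500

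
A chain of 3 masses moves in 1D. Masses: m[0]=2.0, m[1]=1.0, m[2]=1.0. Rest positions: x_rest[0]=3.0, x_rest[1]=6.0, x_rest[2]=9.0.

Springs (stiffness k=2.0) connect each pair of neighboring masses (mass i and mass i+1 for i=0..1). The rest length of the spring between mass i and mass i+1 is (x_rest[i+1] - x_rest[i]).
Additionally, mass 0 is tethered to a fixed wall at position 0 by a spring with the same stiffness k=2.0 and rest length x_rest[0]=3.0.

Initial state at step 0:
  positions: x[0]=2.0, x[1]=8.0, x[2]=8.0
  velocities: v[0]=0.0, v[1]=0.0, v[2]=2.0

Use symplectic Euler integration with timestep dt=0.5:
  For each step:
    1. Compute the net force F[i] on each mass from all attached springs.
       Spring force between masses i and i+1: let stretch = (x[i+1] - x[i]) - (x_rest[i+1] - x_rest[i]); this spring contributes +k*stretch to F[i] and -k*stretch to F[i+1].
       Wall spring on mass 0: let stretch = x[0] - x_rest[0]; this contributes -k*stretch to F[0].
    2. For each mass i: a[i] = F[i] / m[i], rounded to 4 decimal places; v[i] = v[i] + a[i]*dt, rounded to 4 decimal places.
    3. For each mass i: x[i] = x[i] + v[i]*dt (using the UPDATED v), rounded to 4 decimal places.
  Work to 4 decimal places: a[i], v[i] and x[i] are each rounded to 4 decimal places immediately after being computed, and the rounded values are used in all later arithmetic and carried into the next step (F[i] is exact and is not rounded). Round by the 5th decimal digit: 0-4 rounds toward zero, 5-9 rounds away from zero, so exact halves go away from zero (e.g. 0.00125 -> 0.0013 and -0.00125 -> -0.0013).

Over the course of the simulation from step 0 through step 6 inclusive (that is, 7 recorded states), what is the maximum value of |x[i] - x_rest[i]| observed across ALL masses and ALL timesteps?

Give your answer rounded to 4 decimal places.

Answer: 3.7813

Derivation:
Step 0: x=[2.0000 8.0000 8.0000] v=[0.0000 0.0000 2.0000]
Step 1: x=[3.0000 5.0000 10.5000] v=[2.0000 -6.0000 5.0000]
Step 2: x=[3.7500 3.7500 11.7500] v=[1.5000 -2.5000 2.5000]
Step 3: x=[3.5625 6.5000 10.5000] v=[-0.3750 5.5000 -2.5000]
Step 4: x=[3.2188 9.7813 8.7500] v=[-0.6875 6.5625 -3.5000]
Step 5: x=[3.7110 9.2657 9.0157] v=[0.9844 -1.0313 0.5313]
Step 6: x=[4.6642 5.8477 10.9064] v=[1.9063 -6.8360 3.7813]
Max displacement = 3.7813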